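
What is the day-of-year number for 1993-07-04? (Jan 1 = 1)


Date: July 4, 1993
Days in months 1 through 6: 181
Plus 4 days in July

Day of year: 185


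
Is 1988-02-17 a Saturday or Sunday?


Anchor: Jan 1, 1988. With p = 1988 - 1 = 1987: (p + p//4 - p//100 + p//400) mod 7 = (1987 + 496 - 19 + 4) mod 7 = 2468 mod 7 = 4 -> Friday (Mon=0 ... Sun=6)
Day of year: 48; offset = 47
Weekday index = (4 + 47) mod 7 = 2 -> Wednesday
Weekend days: Saturday, Sunday

No


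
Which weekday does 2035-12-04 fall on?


Date: December 4, 2035
Anchor: Jan 1, 2035. With p = 2035 - 1 = 2034: (p + p//4 - p//100 + p//400) mod 7 = (2034 + 508 - 20 + 5) mod 7 = 2527 mod 7 = 0 -> Monday (Mon=0 ... Sun=6)
Days before December (Jan-Nov): 334; offset = 334 + 4 - 1 = 337
Weekday index = (0 + 337) mod 7 = 1

Day of the week: Tuesday


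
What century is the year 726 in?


Century = (year - 1) // 100 + 1
= (726 - 1) // 100 + 1
= 725 // 100 + 1
= 7 + 1

8th century


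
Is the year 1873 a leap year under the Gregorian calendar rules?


Gregorian leap year rule: divisible by 4, but not by 100, unless also by 400.
1873 is not divisible by 4 -> not a leap year

No


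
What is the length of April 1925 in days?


April 1925

30 days


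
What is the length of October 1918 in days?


October 1918

31 days


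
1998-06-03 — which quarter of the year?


Month: June (month 6)
Q1: Jan-Mar, Q2: Apr-Jun, Q3: Jul-Sep, Q4: Oct-Dec

Q2


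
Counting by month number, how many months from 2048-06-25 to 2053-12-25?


From June 2048 to December 2053
5 years * 12 = 60 months, plus 6 months = 66

66 months


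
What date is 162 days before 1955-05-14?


Start: 1955-05-14, subtract 162 days
Back 14 days from May 14 reaches April 30, 1955 -> 148 left
April 1955 has 30 days -> back to March 31, 1955 -> 118 left
March 1955 has 31 days -> back to February 28, 1955 -> 87 left
February 1955 has 28 days -> back to January 31, 1955 -> 59 left
January 1955 has 31 days -> back to December 31, 1954 -> 28 left
December 1954: 31 - 28 = 3 -> lands on December 3

Result: 1954-12-03


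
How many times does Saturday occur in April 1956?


April 1956 has 30 days
Anchor: Jan 1, 1956. With p = 1956 - 1 = 1955: (p + p//4 - p//100 + p//400) mod 7 = (1955 + 488 - 19 + 4) mod 7 = 2428 mod 7 = 6 -> Sunday (Mon=0 ... Sun=6)
Days before April (Jan-Mar): 91; April 1 index = (6 + 91) mod 7 = 6 -> Sunday
First Saturday is April 7
Saturdays: 7, 14, 21, 28

4 Saturdays


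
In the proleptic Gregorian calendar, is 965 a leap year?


Gregorian leap year rule: divisible by 4, but not by 100, unless also by 400.
965 is not divisible by 4 -> not a leap year

No


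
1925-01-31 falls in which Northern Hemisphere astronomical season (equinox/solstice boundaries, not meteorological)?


Date: January 31
Astronomical Winter (approx.; exact equinox/solstice day varies by year): December 21 to March 19
January 31 falls within the Winter window

Winter


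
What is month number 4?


Month 4 of 12

April


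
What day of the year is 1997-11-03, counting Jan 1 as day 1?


Date: November 3, 1997
Days in months 1 through 10: 304
Plus 3 days in November

Day of year: 307


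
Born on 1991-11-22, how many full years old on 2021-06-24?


Birth: 1991-11-22
Reference: 2021-06-24
Year difference: 2021 - 1991 = 30
Birthday not yet reached in 2021, subtract 1

29 years old


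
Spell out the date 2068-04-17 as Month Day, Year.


ISO 2068-04-17 parses as year=2068, month=04, day=17
Month 4 -> April

April 17, 2068


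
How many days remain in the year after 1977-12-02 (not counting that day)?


Day of year: 336 of 365
Remaining = 365 - 336

29 days


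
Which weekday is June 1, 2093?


Target: June 1, 2093
Anchor: Jan 1, 2093. With p = 2093 - 1 = 2092: (p + p//4 - p//100 + p//400) mod 7 = (2092 + 523 - 20 + 5) mod 7 = 2600 mod 7 = 3 -> Thursday (Mon=0 ... Sun=6)
Days before June (Jan-May): 151 days
Weekday index = (3 + 151) mod 7 = 0

Monday


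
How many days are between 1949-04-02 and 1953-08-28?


From 1949-04-02 to 1953-08-28
1949-04-02: days before April = 31 + 28 + 31 = 90 (1949 is not a leap year); day of year = 90 + 2 = 92
1953-08-28: days before August = 31 + 28 + 31 + 30 + 31 + 30 + 31 = 212 (1953 is not a leap year); day of year = 212 + 28 = 240
Rest of 1949: 365 - 92 = 273
Full years 1950 (365), 1951 (365), 1952 (366): 1096
Total = 273 + 1096 + 240 = 1609

1609 days


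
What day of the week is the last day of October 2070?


October 2070 has 31 days
Anchor: Jan 1, 2070. With p = 2070 - 1 = 2069: (p + p//4 - p//100 + p//400) mod 7 = (2069 + 517 - 20 + 5) mod 7 = 2571 mod 7 = 2 -> Wednesday (Mon=0 ... Sun=6)
Days before October (Jan-Sep): 273; October 1 index = (2 + 273) mod 7 = 2 -> Wednesday
Last day offset: 31 - 1 = 30 days
Weekday index = (2 + 30) mod 7 = 4

Friday, October 31


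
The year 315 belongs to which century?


Century = (year - 1) // 100 + 1
= (315 - 1) // 100 + 1
= 314 // 100 + 1
= 3 + 1

4th century


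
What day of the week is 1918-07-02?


Date: July 2, 1918
Anchor: Jan 1, 1918. With p = 1918 - 1 = 1917: (p + p//4 - p//100 + p//400) mod 7 = (1917 + 479 - 19 + 4) mod 7 = 2381 mod 7 = 1 -> Tuesday (Mon=0 ... Sun=6)
Days before July (Jan-Jun): 181; offset = 181 + 2 - 1 = 182
Weekday index = (1 + 182) mod 7 = 1

Day of the week: Tuesday


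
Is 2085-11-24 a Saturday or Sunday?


Anchor: Jan 1, 2085. With p = 2085 - 1 = 2084: (p + p//4 - p//100 + p//400) mod 7 = (2084 + 521 - 20 + 5) mod 7 = 2590 mod 7 = 0 -> Monday (Mon=0 ... Sun=6)
Day of year: 328; offset = 327
Weekday index = (0 + 327) mod 7 = 5 -> Saturday
Weekend days: Saturday, Sunday

Yes


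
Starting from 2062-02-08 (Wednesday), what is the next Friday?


Current: Wednesday
Target: Friday
Days ahead: 2

Next Friday: 2062-02-10


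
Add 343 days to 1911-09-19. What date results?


Start: 1911-09-19, add 343 days
September 1911 has 30 days: 30 - 19 = 11 days to September 30 -> 332 left
October 1911 has 31 days -> 301 left
November 1911 has 30 days -> 271 left
December 1911 has 31 days -> 240 left
January 1912 has 31 days -> 209 left
February 1912 has 29 days -> 180 left
March 1912 has 31 days -> 149 left
April 1912 has 30 days -> 119 left
May 1912 has 31 days -> 88 left
June 1912 has 30 days -> 58 left
July 1912 has 31 days -> 27 left
August 1912: 27 <= 31 -> lands on August 27

Result: 1912-08-27


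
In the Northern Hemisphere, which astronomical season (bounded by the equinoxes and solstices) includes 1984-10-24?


Date: October 24
Astronomical Autumn (approx.; exact equinox/solstice day varies by year): September 22 to December 20
October 24 falls within the Autumn window

Autumn


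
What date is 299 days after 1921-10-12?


Start: 1921-10-12, add 299 days
October 1921 has 31 days: 31 - 12 = 19 days to October 31 -> 280 left
November 1921 has 30 days -> 250 left
December 1921 has 31 days -> 219 left
January 1922 has 31 days -> 188 left
February 1922 has 28 days -> 160 left
March 1922 has 31 days -> 129 left
April 1922 has 30 days -> 99 left
May 1922 has 31 days -> 68 left
June 1922 has 30 days -> 38 left
July 1922 has 31 days -> 7 left
August 1922: 7 <= 31 -> lands on August 7

Result: 1922-08-07


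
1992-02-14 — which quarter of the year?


Month: February (month 2)
Q1: Jan-Mar, Q2: Apr-Jun, Q3: Jul-Sep, Q4: Oct-Dec

Q1


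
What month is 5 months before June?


June is month 6
6 - 5 = 1

January


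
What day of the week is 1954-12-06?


Date: December 6, 1954
Anchor: Jan 1, 1954. With p = 1954 - 1 = 1953: (p + p//4 - p//100 + p//400) mod 7 = (1953 + 488 - 19 + 4) mod 7 = 2426 mod 7 = 4 -> Friday (Mon=0 ... Sun=6)
Days before December (Jan-Nov): 334; offset = 334 + 6 - 1 = 339
Weekday index = (4 + 339) mod 7 = 0

Day of the week: Monday


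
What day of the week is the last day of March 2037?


March 2037 has 31 days
Anchor: Jan 1, 2037. With p = 2037 - 1 = 2036: (p + p//4 - p//100 + p//400) mod 7 = (2036 + 509 - 20 + 5) mod 7 = 2530 mod 7 = 3 -> Thursday (Mon=0 ... Sun=6)
Days before March (Jan-Feb): 59; March 1 index = (3 + 59) mod 7 = 6 -> Sunday
Last day offset: 31 - 1 = 30 days
Weekday index = (6 + 30) mod 7 = 1

Tuesday, March 31


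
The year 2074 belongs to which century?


Century = (year - 1) // 100 + 1
= (2074 - 1) // 100 + 1
= 2073 // 100 + 1
= 20 + 1

21st century


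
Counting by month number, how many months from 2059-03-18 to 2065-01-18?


From March 2059 to January 2065
6 years * 12 = 72 months, minus 2 months = 70

70 months


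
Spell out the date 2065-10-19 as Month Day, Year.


ISO 2065-10-19 parses as year=2065, month=10, day=19
Month 10 -> October

October 19, 2065


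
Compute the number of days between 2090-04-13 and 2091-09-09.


From 2090-04-13 to 2091-09-09
2090-04-13: days before April = 31 + 28 + 31 = 90 (2090 is not a leap year); day of year = 90 + 13 = 103
2091-09-09: days before September = 31 + 28 + 31 + 30 + 31 + 30 + 31 + 31 = 243 (2091 is not a leap year); day of year = 243 + 9 = 252
Rest of 2090: 365 - 103 = 262
Total = 262 + 252 = 514

514 days


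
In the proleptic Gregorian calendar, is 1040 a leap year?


Gregorian leap year rule: divisible by 4, but not by 100, unless also by 400.
1040 is divisible by 4 but not 100 -> leap year

Yes


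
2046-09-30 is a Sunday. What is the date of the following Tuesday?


Current: Sunday
Target: Tuesday
Days ahead: 2

Next Tuesday: 2046-10-02


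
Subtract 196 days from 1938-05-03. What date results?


Start: 1938-05-03, subtract 196 days
Back 3 days from May 3 reaches April 30, 1938 -> 193 left
April 1938 has 30 days -> back to March 31, 1938 -> 163 left
March 1938 has 31 days -> back to February 28, 1938 -> 132 left
February 1938 has 28 days -> back to January 31, 1938 -> 104 left
January 1938 has 31 days -> back to December 31, 1937 -> 73 left
December 1937 has 31 days -> back to November 30, 1937 -> 42 left
November 1937 has 30 days -> back to October 31, 1937 -> 12 left
October 1937: 31 - 12 = 19 -> lands on October 19

Result: 1937-10-19


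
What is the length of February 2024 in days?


February 2024 (leap year: yes)

29 days


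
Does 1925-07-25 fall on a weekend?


Anchor: Jan 1, 1925. With p = 1925 - 1 = 1924: (p + p//4 - p//100 + p//400) mod 7 = (1924 + 481 - 19 + 4) mod 7 = 2390 mod 7 = 3 -> Thursday (Mon=0 ... Sun=6)
Day of year: 206; offset = 205
Weekday index = (3 + 205) mod 7 = 5 -> Saturday
Weekend days: Saturday, Sunday

Yes


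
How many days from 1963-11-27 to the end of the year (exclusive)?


Day of year: 331 of 365
Remaining = 365 - 331

34 days


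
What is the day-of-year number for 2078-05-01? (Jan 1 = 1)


Date: May 1, 2078
Days in months 1 through 4: 120
Plus 1 days in May

Day of year: 121


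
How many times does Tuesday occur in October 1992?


October 1992 has 31 days
Anchor: Jan 1, 1992. With p = 1992 - 1 = 1991: (p + p//4 - p//100 + p//400) mod 7 = (1991 + 497 - 19 + 4) mod 7 = 2473 mod 7 = 2 -> Wednesday (Mon=0 ... Sun=6)
Days before October (Jan-Sep): 274; October 1 index = (2 + 274) mod 7 = 3 -> Thursday
First Tuesday is October 6
Tuesdays: 6, 13, 20, 27

4 Tuesdays


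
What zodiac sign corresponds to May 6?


Date: May 6
Conventional tropical zodiac dates: Taurus from April 20 onward; Gemini starts May 21
May 6 falls within the Taurus range

Taurus


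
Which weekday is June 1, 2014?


Target: June 1, 2014
Anchor: Jan 1, 2014. With p = 2014 - 1 = 2013: (p + p//4 - p//100 + p//400) mod 7 = (2013 + 503 - 20 + 5) mod 7 = 2501 mod 7 = 2 -> Wednesday (Mon=0 ... Sun=6)
Days before June (Jan-May): 151 days
Weekday index = (2 + 151) mod 7 = 6

Sunday


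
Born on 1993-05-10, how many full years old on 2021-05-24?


Birth: 1993-05-10
Reference: 2021-05-24
Year difference: 2021 - 1993 = 28

28 years old


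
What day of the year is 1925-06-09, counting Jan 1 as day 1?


Date: June 9, 1925
Days in months 1 through 5: 151
Plus 9 days in June

Day of year: 160


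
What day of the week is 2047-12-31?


Date: December 31, 2047
Anchor: Jan 1, 2047. With p = 2047 - 1 = 2046: (p + p//4 - p//100 + p//400) mod 7 = (2046 + 511 - 20 + 5) mod 7 = 2542 mod 7 = 1 -> Tuesday (Mon=0 ... Sun=6)
Days before December (Jan-Nov): 334; offset = 334 + 31 - 1 = 364
Weekday index = (1 + 364) mod 7 = 1

Day of the week: Tuesday


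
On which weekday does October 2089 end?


October 2089 has 31 days
Anchor: Jan 1, 2089. With p = 2089 - 1 = 2088: (p + p//4 - p//100 + p//400) mod 7 = (2088 + 522 - 20 + 5) mod 7 = 2595 mod 7 = 5 -> Saturday (Mon=0 ... Sun=6)
Days before October (Jan-Sep): 273; October 1 index = (5 + 273) mod 7 = 5 -> Saturday
Last day offset: 31 - 1 = 30 days
Weekday index = (5 + 30) mod 7 = 0

Monday, October 31


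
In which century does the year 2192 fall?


Century = (year - 1) // 100 + 1
= (2192 - 1) // 100 + 1
= 2191 // 100 + 1
= 21 + 1

22nd century


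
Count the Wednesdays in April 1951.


April 1951 has 30 days
Anchor: Jan 1, 1951. With p = 1951 - 1 = 1950: (p + p//4 - p//100 + p//400) mod 7 = (1950 + 487 - 19 + 4) mod 7 = 2422 mod 7 = 0 -> Monday (Mon=0 ... Sun=6)
Days before April (Jan-Mar): 90; April 1 index = (0 + 90) mod 7 = 6 -> Sunday
First Wednesday is April 4
Wednesdays: 4, 11, 18, 25

4 Wednesdays


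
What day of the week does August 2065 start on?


Target: August 1, 2065
Anchor: Jan 1, 2065. With p = 2065 - 1 = 2064: (p + p//4 - p//100 + p//400) mod 7 = (2064 + 516 - 20 + 5) mod 7 = 2565 mod 7 = 3 -> Thursday (Mon=0 ... Sun=6)
Days before August (Jan-Jul): 212 days
Weekday index = (3 + 212) mod 7 = 5

Saturday


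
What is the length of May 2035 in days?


May 2035

31 days


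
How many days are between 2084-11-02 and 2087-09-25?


From 2084-11-02 to 2087-09-25
2084-11-02: days before November = 31 + 29 + 31 + 30 + 31 + 30 + 31 + 31 + 30 + 31 = 305 (2084 is a leap year); day of year = 305 + 2 = 307
2087-09-25: days before September = 31 + 28 + 31 + 30 + 31 + 30 + 31 + 31 = 243 (2087 is not a leap year); day of year = 243 + 25 = 268
Rest of 2084: 366 - 307 = 59
Full years 2085 (365), 2086 (365): 730
Total = 59 + 730 + 268 = 1057

1057 days


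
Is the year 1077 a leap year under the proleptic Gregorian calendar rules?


Gregorian leap year rule: divisible by 4, but not by 100, unless also by 400.
1077 is not divisible by 4 -> not a leap year

No


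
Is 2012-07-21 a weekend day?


Anchor: Jan 1, 2012. With p = 2012 - 1 = 2011: (p + p//4 - p//100 + p//400) mod 7 = (2011 + 502 - 20 + 5) mod 7 = 2498 mod 7 = 6 -> Sunday (Mon=0 ... Sun=6)
Day of year: 203; offset = 202
Weekday index = (6 + 202) mod 7 = 5 -> Saturday
Weekend days: Saturday, Sunday

Yes


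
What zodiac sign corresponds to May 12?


Date: May 12
Conventional tropical zodiac dates: Taurus from April 20 onward; Gemini starts May 21
May 12 falls within the Taurus range

Taurus


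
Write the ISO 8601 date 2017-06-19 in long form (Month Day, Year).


ISO 2017-06-19 parses as year=2017, month=06, day=19
Month 6 -> June

June 19, 2017


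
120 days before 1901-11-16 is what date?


Start: 1901-11-16, subtract 120 days
Back 16 days from November 16 reaches October 31, 1901 -> 104 left
October 1901 has 31 days -> back to September 30, 1901 -> 73 left
September 1901 has 30 days -> back to August 31, 1901 -> 43 left
August 1901 has 31 days -> back to July 31, 1901 -> 12 left
July 1901: 31 - 12 = 19 -> lands on July 19

Result: 1901-07-19


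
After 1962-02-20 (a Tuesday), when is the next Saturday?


Current: Tuesday
Target: Saturday
Days ahead: 4

Next Saturday: 1962-02-24


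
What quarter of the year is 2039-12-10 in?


Month: December (month 12)
Q1: Jan-Mar, Q2: Apr-Jun, Q3: Jul-Sep, Q4: Oct-Dec

Q4


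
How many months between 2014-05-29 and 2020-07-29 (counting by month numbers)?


From May 2014 to July 2020
6 years * 12 = 72 months, plus 2 months = 74

74 months


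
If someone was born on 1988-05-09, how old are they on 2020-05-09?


Birth: 1988-05-09
Reference: 2020-05-09
Year difference: 2020 - 1988 = 32

32 years old


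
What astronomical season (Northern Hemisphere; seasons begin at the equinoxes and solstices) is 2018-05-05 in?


Date: May 5
Astronomical Spring (approx.; exact equinox/solstice day varies by year): March 20 to June 20
May 5 falls within the Spring window

Spring


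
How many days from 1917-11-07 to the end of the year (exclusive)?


Day of year: 311 of 365
Remaining = 365 - 311

54 days


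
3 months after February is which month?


February is month 2
2 + 3 = 5

May


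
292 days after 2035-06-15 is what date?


Start: 2035-06-15, add 292 days
June 2035 has 30 days: 30 - 15 = 15 days to June 30 -> 277 left
July 2035 has 31 days -> 246 left
August 2035 has 31 days -> 215 left
September 2035 has 30 days -> 185 left
October 2035 has 31 days -> 154 left
November 2035 has 30 days -> 124 left
December 2035 has 31 days -> 93 left
January 2036 has 31 days -> 62 left
February 2036 has 29 days -> 33 left
March 2036 has 31 days -> 2 left
April 2036: 2 <= 30 -> lands on April 2

Result: 2036-04-02


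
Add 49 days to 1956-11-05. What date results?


Start: 1956-11-05, add 49 days
November 1956 has 30 days: 30 - 5 = 25 days to November 30 -> 24 left
December 1956: 24 <= 31 -> lands on December 24

Result: 1956-12-24


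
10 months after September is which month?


September is month 9
9 + 10 = 19; wrap: 19 - 12 = 7

July


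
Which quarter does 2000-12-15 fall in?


Month: December (month 12)
Q1: Jan-Mar, Q2: Apr-Jun, Q3: Jul-Sep, Q4: Oct-Dec

Q4


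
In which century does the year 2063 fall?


Century = (year - 1) // 100 + 1
= (2063 - 1) // 100 + 1
= 2062 // 100 + 1
= 20 + 1

21st century


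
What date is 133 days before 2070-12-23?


Start: 2070-12-23, subtract 133 days
Back 23 days from December 23 reaches November 30, 2070 -> 110 left
November 2070 has 30 days -> back to October 31, 2070 -> 80 left
October 2070 has 31 days -> back to September 30, 2070 -> 49 left
September 2070 has 30 days -> back to August 31, 2070 -> 19 left
August 2070: 31 - 19 = 12 -> lands on August 12

Result: 2070-08-12


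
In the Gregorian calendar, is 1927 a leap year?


Gregorian leap year rule: divisible by 4, but not by 100, unless also by 400.
1927 is not divisible by 4 -> not a leap year

No


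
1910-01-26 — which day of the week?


Date: January 26, 1910
Anchor: Jan 1, 1910. With p = 1910 - 1 = 1909: (p + p//4 - p//100 + p//400) mod 7 = (1909 + 477 - 19 + 4) mod 7 = 2371 mod 7 = 5 -> Saturday (Mon=0 ... Sun=6)
Days into year = 26 - 1 = 25
Weekday index = (5 + 25) mod 7 = 2

Day of the week: Wednesday


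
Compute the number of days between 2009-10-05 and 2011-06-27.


From 2009-10-05 to 2011-06-27
2009-10-05: days before October = 31 + 28 + 31 + 30 + 31 + 30 + 31 + 31 + 30 = 273 (2009 is not a leap year); day of year = 273 + 5 = 278
2011-06-27: days before June = 31 + 28 + 31 + 30 + 31 = 151 (2011 is not a leap year); day of year = 151 + 27 = 178
Rest of 2009: 365 - 278 = 87
Full years 2010 (365): 365
Total = 87 + 365 + 178 = 630

630 days


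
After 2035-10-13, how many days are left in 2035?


Day of year: 286 of 365
Remaining = 365 - 286

79 days


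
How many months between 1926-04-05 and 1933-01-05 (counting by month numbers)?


From April 1926 to January 1933
7 years * 12 = 84 months, minus 3 months = 81

81 months


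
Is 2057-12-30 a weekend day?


Anchor: Jan 1, 2057. With p = 2057 - 1 = 2056: (p + p//4 - p//100 + p//400) mod 7 = (2056 + 514 - 20 + 5) mod 7 = 2555 mod 7 = 0 -> Monday (Mon=0 ... Sun=6)
Day of year: 364; offset = 363
Weekday index = (0 + 363) mod 7 = 6 -> Sunday
Weekend days: Saturday, Sunday

Yes


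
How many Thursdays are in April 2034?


April 2034 has 30 days
Anchor: Jan 1, 2034. With p = 2034 - 1 = 2033: (p + p//4 - p//100 + p//400) mod 7 = (2033 + 508 - 20 + 5) mod 7 = 2526 mod 7 = 6 -> Sunday (Mon=0 ... Sun=6)
Days before April (Jan-Mar): 90; April 1 index = (6 + 90) mod 7 = 5 -> Saturday
First Thursday is April 6
Thursdays: 6, 13, 20, 27

4 Thursdays


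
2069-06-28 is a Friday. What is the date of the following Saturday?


Current: Friday
Target: Saturday
Days ahead: 1

Next Saturday: 2069-06-29


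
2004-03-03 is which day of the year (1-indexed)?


Date: March 3, 2004
Days in months 1 through 2: 60
Plus 3 days in March

Day of year: 63


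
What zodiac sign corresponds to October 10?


Date: October 10
Conventional tropical zodiac dates: Libra from September 23 onward; Scorpio starts October 23
October 10 falls within the Libra range

Libra


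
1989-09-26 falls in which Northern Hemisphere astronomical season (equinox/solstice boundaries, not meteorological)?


Date: September 26
Astronomical Autumn (approx.; exact equinox/solstice day varies by year): September 22 to December 20
September 26 falls within the Autumn window

Autumn


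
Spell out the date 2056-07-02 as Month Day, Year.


ISO 2056-07-02 parses as year=2056, month=07, day=02
Month 7 -> July

July 2, 2056


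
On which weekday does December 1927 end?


December 1927 has 31 days
Anchor: Jan 1, 1927. With p = 1927 - 1 = 1926: (p + p//4 - p//100 + p//400) mod 7 = (1926 + 481 - 19 + 4) mod 7 = 2392 mod 7 = 5 -> Saturday (Mon=0 ... Sun=6)
Days before December (Jan-Nov): 334; December 1 index = (5 + 334) mod 7 = 3 -> Thursday
Last day offset: 31 - 1 = 30 days
Weekday index = (3 + 30) mod 7 = 5

Saturday, December 31


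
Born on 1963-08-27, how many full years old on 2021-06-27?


Birth: 1963-08-27
Reference: 2021-06-27
Year difference: 2021 - 1963 = 58
Birthday not yet reached in 2021, subtract 1

57 years old


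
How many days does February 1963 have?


February 1963 (leap year: no)

28 days


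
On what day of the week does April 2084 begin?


Target: April 1, 2084
Anchor: Jan 1, 2084. With p = 2084 - 1 = 2083: (p + p//4 - p//100 + p//400) mod 7 = (2083 + 520 - 20 + 5) mod 7 = 2588 mod 7 = 5 -> Saturday (Mon=0 ... Sun=6)
Days before April (Jan-Mar): 91 days
Weekday index = (5 + 91) mod 7 = 5

Saturday


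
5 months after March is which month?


March is month 3
3 + 5 = 8

August


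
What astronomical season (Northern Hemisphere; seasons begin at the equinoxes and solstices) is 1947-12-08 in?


Date: December 8
Astronomical Autumn (approx.; exact equinox/solstice day varies by year): September 22 to December 20
December 8 falls within the Autumn window

Autumn


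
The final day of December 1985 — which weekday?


December 1985 has 31 days
Anchor: Jan 1, 1985. With p = 1985 - 1 = 1984: (p + p//4 - p//100 + p//400) mod 7 = (1984 + 496 - 19 + 4) mod 7 = 2465 mod 7 = 1 -> Tuesday (Mon=0 ... Sun=6)
Days before December (Jan-Nov): 334; December 1 index = (1 + 334) mod 7 = 6 -> Sunday
Last day offset: 31 - 1 = 30 days
Weekday index = (6 + 30) mod 7 = 1

Tuesday, December 31


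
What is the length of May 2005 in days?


May 2005

31 days


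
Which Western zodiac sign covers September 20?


Date: September 20
Conventional tropical zodiac dates: Virgo from August 23 onward; Libra starts September 23
September 20 falls within the Virgo range

Virgo


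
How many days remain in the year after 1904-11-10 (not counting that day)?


Day of year: 315 of 366
Remaining = 366 - 315

51 days


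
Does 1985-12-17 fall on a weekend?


Anchor: Jan 1, 1985. With p = 1985 - 1 = 1984: (p + p//4 - p//100 + p//400) mod 7 = (1984 + 496 - 19 + 4) mod 7 = 2465 mod 7 = 1 -> Tuesday (Mon=0 ... Sun=6)
Day of year: 351; offset = 350
Weekday index = (1 + 350) mod 7 = 1 -> Tuesday
Weekend days: Saturday, Sunday

No


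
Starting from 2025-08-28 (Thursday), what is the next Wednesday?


Current: Thursday
Target: Wednesday
Days ahead: 6

Next Wednesday: 2025-09-03


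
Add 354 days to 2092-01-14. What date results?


Start: 2092-01-14, add 354 days
January 2092 has 31 days: 31 - 14 = 17 days to January 31 -> 337 left
February 2092 has 29 days -> 308 left
March 2092 has 31 days -> 277 left
April 2092 has 30 days -> 247 left
May 2092 has 31 days -> 216 left
June 2092 has 30 days -> 186 left
July 2092 has 31 days -> 155 left
August 2092 has 31 days -> 124 left
September 2092 has 30 days -> 94 left
October 2092 has 31 days -> 63 left
November 2092 has 30 days -> 33 left
December 2092 has 31 days -> 2 left
January 2093: 2 <= 31 -> lands on January 2

Result: 2093-01-02


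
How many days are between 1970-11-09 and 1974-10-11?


From 1970-11-09 to 1974-10-11
1970-11-09: days before November = 31 + 28 + 31 + 30 + 31 + 30 + 31 + 31 + 30 + 31 = 304 (1970 is not a leap year); day of year = 304 + 9 = 313
1974-10-11: days before October = 31 + 28 + 31 + 30 + 31 + 30 + 31 + 31 + 30 = 273 (1974 is not a leap year); day of year = 273 + 11 = 284
Rest of 1970: 365 - 313 = 52
Full years 1971 (365), 1972 (366), 1973 (365): 1096
Total = 52 + 1096 + 284 = 1432

1432 days


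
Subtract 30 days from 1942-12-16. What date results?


Start: 1942-12-16, subtract 30 days
Back 16 days from December 16 reaches November 30, 1942 -> 14 left
November 1942: 30 - 14 = 16 -> lands on November 16

Result: 1942-11-16


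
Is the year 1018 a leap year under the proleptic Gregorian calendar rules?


Gregorian leap year rule: divisible by 4, but not by 100, unless also by 400.
1018 is not divisible by 4 -> not a leap year

No


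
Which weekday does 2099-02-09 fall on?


Date: February 9, 2099
Anchor: Jan 1, 2099. With p = 2099 - 1 = 2098: (p + p//4 - p//100 + p//400) mod 7 = (2098 + 524 - 20 + 5) mod 7 = 2607 mod 7 = 3 -> Thursday (Mon=0 ... Sun=6)
Days before February (Jan): 31; offset = 31 + 9 - 1 = 39
Weekday index = (3 + 39) mod 7 = 0

Day of the week: Monday


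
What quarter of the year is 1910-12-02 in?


Month: December (month 12)
Q1: Jan-Mar, Q2: Apr-Jun, Q3: Jul-Sep, Q4: Oct-Dec

Q4


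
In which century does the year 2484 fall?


Century = (year - 1) // 100 + 1
= (2484 - 1) // 100 + 1
= 2483 // 100 + 1
= 24 + 1

25th century


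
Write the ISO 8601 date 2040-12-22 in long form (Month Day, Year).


ISO 2040-12-22 parses as year=2040, month=12, day=22
Month 12 -> December

December 22, 2040


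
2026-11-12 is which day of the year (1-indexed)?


Date: November 12, 2026
Days in months 1 through 10: 304
Plus 12 days in November

Day of year: 316


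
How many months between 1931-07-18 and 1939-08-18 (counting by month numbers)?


From July 1931 to August 1939
8 years * 12 = 96 months, plus 1 month = 97

97 months


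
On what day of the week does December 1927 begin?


Target: December 1, 1927
Anchor: Jan 1, 1927. With p = 1927 - 1 = 1926: (p + p//4 - p//100 + p//400) mod 7 = (1926 + 481 - 19 + 4) mod 7 = 2392 mod 7 = 5 -> Saturday (Mon=0 ... Sun=6)
Days before December (Jan-Nov): 334 days
Weekday index = (5 + 334) mod 7 = 3

Thursday


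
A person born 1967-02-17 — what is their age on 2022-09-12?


Birth: 1967-02-17
Reference: 2022-09-12
Year difference: 2022 - 1967 = 55

55 years old


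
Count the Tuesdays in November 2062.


November 2062 has 30 days
Anchor: Jan 1, 2062. With p = 2062 - 1 = 2061: (p + p//4 - p//100 + p//400) mod 7 = (2061 + 515 - 20 + 5) mod 7 = 2561 mod 7 = 6 -> Sunday (Mon=0 ... Sun=6)
Days before November (Jan-Oct): 304; November 1 index = (6 + 304) mod 7 = 2 -> Wednesday
First Tuesday is November 7
Tuesdays: 7, 14, 21, 28

4 Tuesdays


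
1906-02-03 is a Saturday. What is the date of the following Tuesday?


Current: Saturday
Target: Tuesday
Days ahead: 3

Next Tuesday: 1906-02-06


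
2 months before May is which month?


May is month 5
5 - 2 = 3

March


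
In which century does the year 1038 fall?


Century = (year - 1) // 100 + 1
= (1038 - 1) // 100 + 1
= 1037 // 100 + 1
= 10 + 1

11th century


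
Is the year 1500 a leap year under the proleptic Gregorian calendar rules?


Gregorian leap year rule: divisible by 4, but not by 100, unless also by 400.
1500 is divisible by 100 but not 400 -> not a leap year

No


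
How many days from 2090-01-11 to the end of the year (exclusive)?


Day of year: 11 of 365
Remaining = 365 - 11

354 days


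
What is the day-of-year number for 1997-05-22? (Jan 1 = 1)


Date: May 22, 1997
Days in months 1 through 4: 120
Plus 22 days in May

Day of year: 142


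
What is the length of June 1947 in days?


June 1947

30 days


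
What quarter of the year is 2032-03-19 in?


Month: March (month 3)
Q1: Jan-Mar, Q2: Apr-Jun, Q3: Jul-Sep, Q4: Oct-Dec

Q1


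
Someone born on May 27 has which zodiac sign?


Date: May 27
Conventional tropical zodiac dates: Gemini from May 21 onward; Cancer starts June 21
May 27 falls within the Gemini range

Gemini


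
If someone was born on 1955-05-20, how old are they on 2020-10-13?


Birth: 1955-05-20
Reference: 2020-10-13
Year difference: 2020 - 1955 = 65

65 years old


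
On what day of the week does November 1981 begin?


Target: November 1, 1981
Anchor: Jan 1, 1981. With p = 1981 - 1 = 1980: (p + p//4 - p//100 + p//400) mod 7 = (1980 + 495 - 19 + 4) mod 7 = 2460 mod 7 = 3 -> Thursday (Mon=0 ... Sun=6)
Days before November (Jan-Oct): 304 days
Weekday index = (3 + 304) mod 7 = 6

Sunday


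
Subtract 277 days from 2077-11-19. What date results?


Start: 2077-11-19, subtract 277 days
Back 19 days from November 19 reaches October 31, 2077 -> 258 left
October 2077 has 31 days -> back to September 30, 2077 -> 227 left
September 2077 has 30 days -> back to August 31, 2077 -> 197 left
August 2077 has 31 days -> back to July 31, 2077 -> 166 left
July 2077 has 31 days -> back to June 30, 2077 -> 135 left
June 2077 has 30 days -> back to May 31, 2077 -> 105 left
May 2077 has 31 days -> back to April 30, 2077 -> 74 left
April 2077 has 30 days -> back to March 31, 2077 -> 44 left
March 2077 has 31 days -> back to February 28, 2077 -> 13 left
February 2077: 28 - 13 = 15 -> lands on February 15

Result: 2077-02-15


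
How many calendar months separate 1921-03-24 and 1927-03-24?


From March 1921 to March 1927
6 years * 12 = 72 months = 72

72 months


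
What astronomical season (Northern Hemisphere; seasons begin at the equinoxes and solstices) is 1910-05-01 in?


Date: May 1
Astronomical Spring (approx.; exact equinox/solstice day varies by year): March 20 to June 20
May 1 falls within the Spring window

Spring


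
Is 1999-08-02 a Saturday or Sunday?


Anchor: Jan 1, 1999. With p = 1999 - 1 = 1998: (p + p//4 - p//100 + p//400) mod 7 = (1998 + 499 - 19 + 4) mod 7 = 2482 mod 7 = 4 -> Friday (Mon=0 ... Sun=6)
Day of year: 214; offset = 213
Weekday index = (4 + 213) mod 7 = 0 -> Monday
Weekend days: Saturday, Sunday

No


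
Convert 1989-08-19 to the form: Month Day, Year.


ISO 1989-08-19 parses as year=1989, month=08, day=19
Month 8 -> August

August 19, 1989


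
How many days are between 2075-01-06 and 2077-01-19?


From 2075-01-06 to 2077-01-19
2075-01-06: day of year = 6
2077-01-19: day of year = 19
Rest of 2075: 365 - 6 = 359
Full years 2076 (366): 366
Total = 359 + 366 + 19 = 744

744 days


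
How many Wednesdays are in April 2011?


April 2011 has 30 days
Anchor: Jan 1, 2011. With p = 2011 - 1 = 2010: (p + p//4 - p//100 + p//400) mod 7 = (2010 + 502 - 20 + 5) mod 7 = 2497 mod 7 = 5 -> Saturday (Mon=0 ... Sun=6)
Days before April (Jan-Mar): 90; April 1 index = (5 + 90) mod 7 = 4 -> Friday
First Wednesday is April 6
Wednesdays: 6, 13, 20, 27

4 Wednesdays


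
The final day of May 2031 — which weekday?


May 2031 has 31 days
Anchor: Jan 1, 2031. With p = 2031 - 1 = 2030: (p + p//4 - p//100 + p//400) mod 7 = (2030 + 507 - 20 + 5) mod 7 = 2522 mod 7 = 2 -> Wednesday (Mon=0 ... Sun=6)
Days before May (Jan-Apr): 120; May 1 index = (2 + 120) mod 7 = 3 -> Thursday
Last day offset: 31 - 1 = 30 days
Weekday index = (3 + 30) mod 7 = 5

Saturday, May 31


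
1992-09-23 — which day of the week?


Date: September 23, 1992
Anchor: Jan 1, 1992. With p = 1992 - 1 = 1991: (p + p//4 - p//100 + p//400) mod 7 = (1991 + 497 - 19 + 4) mod 7 = 2473 mod 7 = 2 -> Wednesday (Mon=0 ... Sun=6)
Days before September (Jan-Aug): 244; offset = 244 + 23 - 1 = 266
Weekday index = (2 + 266) mod 7 = 2

Day of the week: Wednesday


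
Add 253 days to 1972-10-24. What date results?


Start: 1972-10-24, add 253 days
October 1972 has 31 days: 31 - 24 = 7 days to October 31 -> 246 left
November 1972 has 30 days -> 216 left
December 1972 has 31 days -> 185 left
January 1973 has 31 days -> 154 left
February 1973 has 28 days -> 126 left
March 1973 has 31 days -> 95 left
April 1973 has 30 days -> 65 left
May 1973 has 31 days -> 34 left
June 1973 has 30 days -> 4 left
July 1973: 4 <= 31 -> lands on July 4

Result: 1973-07-04


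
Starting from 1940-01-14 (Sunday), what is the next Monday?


Current: Sunday
Target: Monday
Days ahead: 1

Next Monday: 1940-01-15


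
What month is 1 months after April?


April is month 4
4 + 1 = 5

May


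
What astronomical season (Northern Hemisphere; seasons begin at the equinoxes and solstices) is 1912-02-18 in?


Date: February 18
Astronomical Winter (approx.; exact equinox/solstice day varies by year): December 21 to March 19
February 18 falls within the Winter window

Winter


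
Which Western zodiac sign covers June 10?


Date: June 10
Conventional tropical zodiac dates: Gemini from May 21 onward; Cancer starts June 21
June 10 falls within the Gemini range

Gemini


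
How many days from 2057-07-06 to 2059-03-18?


From 2057-07-06 to 2059-03-18
2057-07-06: days before July = 31 + 28 + 31 + 30 + 31 + 30 = 181 (2057 is not a leap year); day of year = 181 + 6 = 187
2059-03-18: days before March = 31 + 28 = 59 (2059 is not a leap year); day of year = 59 + 18 = 77
Rest of 2057: 365 - 187 = 178
Full years 2058 (365): 365
Total = 178 + 365 + 77 = 620

620 days


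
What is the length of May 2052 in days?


May 2052

31 days


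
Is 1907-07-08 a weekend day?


Anchor: Jan 1, 1907. With p = 1907 - 1 = 1906: (p + p//4 - p//100 + p//400) mod 7 = (1906 + 476 - 19 + 4) mod 7 = 2367 mod 7 = 1 -> Tuesday (Mon=0 ... Sun=6)
Day of year: 189; offset = 188
Weekday index = (1 + 188) mod 7 = 0 -> Monday
Weekend days: Saturday, Sunday

No


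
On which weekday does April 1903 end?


April 1903 has 30 days
Anchor: Jan 1, 1903. With p = 1903 - 1 = 1902: (p + p//4 - p//100 + p//400) mod 7 = (1902 + 475 - 19 + 4) mod 7 = 2362 mod 7 = 3 -> Thursday (Mon=0 ... Sun=6)
Days before April (Jan-Mar): 90; April 1 index = (3 + 90) mod 7 = 2 -> Wednesday
Last day offset: 30 - 1 = 29 days
Weekday index = (2 + 29) mod 7 = 3

Thursday, April 30


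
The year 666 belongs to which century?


Century = (year - 1) // 100 + 1
= (666 - 1) // 100 + 1
= 665 // 100 + 1
= 6 + 1

7th century


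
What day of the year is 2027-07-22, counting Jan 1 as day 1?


Date: July 22, 2027
Days in months 1 through 6: 181
Plus 22 days in July

Day of year: 203


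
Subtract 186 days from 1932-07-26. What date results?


Start: 1932-07-26, subtract 186 days
Back 26 days from July 26 reaches June 30, 1932 -> 160 left
June 1932 has 30 days -> back to May 31, 1932 -> 130 left
May 1932 has 31 days -> back to April 30, 1932 -> 99 left
April 1932 has 30 days -> back to March 31, 1932 -> 69 left
March 1932 has 31 days -> back to February 29, 1932 -> 38 left
February 1932 has 29 days -> back to January 31, 1932 -> 9 left
January 1932: 31 - 9 = 22 -> lands on January 22

Result: 1932-01-22


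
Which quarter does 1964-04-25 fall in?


Month: April (month 4)
Q1: Jan-Mar, Q2: Apr-Jun, Q3: Jul-Sep, Q4: Oct-Dec

Q2


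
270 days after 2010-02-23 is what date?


Start: 2010-02-23, add 270 days
February 2010 has 28 days: 28 - 23 = 5 days to February 28 -> 265 left
March 2010 has 31 days -> 234 left
April 2010 has 30 days -> 204 left
May 2010 has 31 days -> 173 left
June 2010 has 30 days -> 143 left
July 2010 has 31 days -> 112 left
August 2010 has 31 days -> 81 left
September 2010 has 30 days -> 51 left
October 2010 has 31 days -> 20 left
November 2010: 20 <= 30 -> lands on November 20

Result: 2010-11-20


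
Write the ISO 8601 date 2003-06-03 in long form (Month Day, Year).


ISO 2003-06-03 parses as year=2003, month=06, day=03
Month 6 -> June

June 3, 2003


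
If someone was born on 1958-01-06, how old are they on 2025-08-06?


Birth: 1958-01-06
Reference: 2025-08-06
Year difference: 2025 - 1958 = 67

67 years old


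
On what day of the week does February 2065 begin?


Target: February 1, 2065
Anchor: Jan 1, 2065. With p = 2065 - 1 = 2064: (p + p//4 - p//100 + p//400) mod 7 = (2064 + 516 - 20 + 5) mod 7 = 2565 mod 7 = 3 -> Thursday (Mon=0 ... Sun=6)
Days before February (Jan): 31 days
Weekday index = (3 + 31) mod 7 = 6

Sunday


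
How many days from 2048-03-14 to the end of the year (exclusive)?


Day of year: 74 of 366
Remaining = 366 - 74

292 days


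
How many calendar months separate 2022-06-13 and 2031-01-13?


From June 2022 to January 2031
9 years * 12 = 108 months, minus 5 months = 103

103 months


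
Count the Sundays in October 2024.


October 2024 has 31 days
Anchor: Jan 1, 2024. With p = 2024 - 1 = 2023: (p + p//4 - p//100 + p//400) mod 7 = (2023 + 505 - 20 + 5) mod 7 = 2513 mod 7 = 0 -> Monday (Mon=0 ... Sun=6)
Days before October (Jan-Sep): 274; October 1 index = (0 + 274) mod 7 = 1 -> Tuesday
First Sunday is October 6
Sundays: 6, 13, 20, 27

4 Sundays


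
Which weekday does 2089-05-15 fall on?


Date: May 15, 2089
Anchor: Jan 1, 2089. With p = 2089 - 1 = 2088: (p + p//4 - p//100 + p//400) mod 7 = (2088 + 522 - 20 + 5) mod 7 = 2595 mod 7 = 5 -> Saturday (Mon=0 ... Sun=6)
Days before May (Jan-Apr): 120; offset = 120 + 15 - 1 = 134
Weekday index = (5 + 134) mod 7 = 6

Day of the week: Sunday


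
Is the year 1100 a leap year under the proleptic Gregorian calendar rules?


Gregorian leap year rule: divisible by 4, but not by 100, unless also by 400.
1100 is divisible by 100 but not 400 -> not a leap year

No


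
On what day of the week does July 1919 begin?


Target: July 1, 1919
Anchor: Jan 1, 1919. With p = 1919 - 1 = 1918: (p + p//4 - p//100 + p//400) mod 7 = (1918 + 479 - 19 + 4) mod 7 = 2382 mod 7 = 2 -> Wednesday (Mon=0 ... Sun=6)
Days before July (Jan-Jun): 181 days
Weekday index = (2 + 181) mod 7 = 1

Tuesday


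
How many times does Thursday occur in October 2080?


October 2080 has 31 days
Anchor: Jan 1, 2080. With p = 2080 - 1 = 2079: (p + p//4 - p//100 + p//400) mod 7 = (2079 + 519 - 20 + 5) mod 7 = 2583 mod 7 = 0 -> Monday (Mon=0 ... Sun=6)
Days before October (Jan-Sep): 274; October 1 index = (0 + 274) mod 7 = 1 -> Tuesday
First Thursday is October 3
Thursdays: 3, 10, 17, 24, 31

5 Thursdays


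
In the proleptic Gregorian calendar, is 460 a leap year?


Gregorian leap year rule: divisible by 4, but not by 100, unless also by 400.
460 is divisible by 4 but not 100 -> leap year

Yes


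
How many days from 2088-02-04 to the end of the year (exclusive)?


Day of year: 35 of 366
Remaining = 366 - 35

331 days


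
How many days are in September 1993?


September 1993

30 days


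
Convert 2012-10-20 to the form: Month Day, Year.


ISO 2012-10-20 parses as year=2012, month=10, day=20
Month 10 -> October

October 20, 2012


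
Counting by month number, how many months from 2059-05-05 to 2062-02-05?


From May 2059 to February 2062
3 years * 12 = 36 months, minus 3 months = 33

33 months


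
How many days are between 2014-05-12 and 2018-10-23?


From 2014-05-12 to 2018-10-23
2014-05-12: days before May = 31 + 28 + 31 + 30 = 120 (2014 is not a leap year); day of year = 120 + 12 = 132
2018-10-23: days before October = 31 + 28 + 31 + 30 + 31 + 30 + 31 + 31 + 30 = 273 (2018 is not a leap year); day of year = 273 + 23 = 296
Rest of 2014: 365 - 132 = 233
Full years 2015 (365), 2016 (366), 2017 (365): 1096
Total = 233 + 1096 + 296 = 1625

1625 days
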